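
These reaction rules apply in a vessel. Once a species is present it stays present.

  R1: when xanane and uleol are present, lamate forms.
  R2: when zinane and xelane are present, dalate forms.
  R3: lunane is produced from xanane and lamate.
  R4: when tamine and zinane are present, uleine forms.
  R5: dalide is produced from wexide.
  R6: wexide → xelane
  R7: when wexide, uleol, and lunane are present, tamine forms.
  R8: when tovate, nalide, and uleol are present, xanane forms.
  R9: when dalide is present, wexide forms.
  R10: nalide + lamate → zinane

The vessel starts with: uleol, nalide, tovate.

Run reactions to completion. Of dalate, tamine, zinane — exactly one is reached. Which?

tovate, nalide, and uleol present → xanane forms (R8).
xanane and uleol present → lamate forms (R1).
nalide and lamate present → zinane forms (R10).
tamine would need wexide, uleol, and lunane (R7), but wexide never forms. dalate would need zinane and xelane (R2), but xelane never forms.

zinane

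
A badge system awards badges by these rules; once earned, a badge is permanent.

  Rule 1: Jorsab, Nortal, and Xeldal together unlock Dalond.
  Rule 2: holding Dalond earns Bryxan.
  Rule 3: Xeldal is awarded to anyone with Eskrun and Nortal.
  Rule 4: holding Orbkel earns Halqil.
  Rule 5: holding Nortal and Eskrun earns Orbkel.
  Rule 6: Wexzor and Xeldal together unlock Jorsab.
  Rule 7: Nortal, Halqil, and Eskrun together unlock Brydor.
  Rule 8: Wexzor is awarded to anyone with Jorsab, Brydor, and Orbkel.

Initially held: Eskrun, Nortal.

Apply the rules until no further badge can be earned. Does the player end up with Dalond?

No

Dalond would need Jorsab, Nortal, and Xeldal (Rule 1), but Jorsab is never earned.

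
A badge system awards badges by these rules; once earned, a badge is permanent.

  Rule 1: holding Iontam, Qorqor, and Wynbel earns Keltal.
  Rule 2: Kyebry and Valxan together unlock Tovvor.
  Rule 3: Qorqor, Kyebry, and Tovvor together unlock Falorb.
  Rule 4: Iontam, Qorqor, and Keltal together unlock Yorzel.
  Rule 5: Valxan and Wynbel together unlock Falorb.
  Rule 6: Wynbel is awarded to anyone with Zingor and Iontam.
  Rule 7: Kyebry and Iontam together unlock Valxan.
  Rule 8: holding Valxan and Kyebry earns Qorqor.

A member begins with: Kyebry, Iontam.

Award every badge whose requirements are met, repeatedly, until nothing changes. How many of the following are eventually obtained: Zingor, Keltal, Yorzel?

0

No rule produces Zingor, and it is not given.
Keltal would need Iontam, Qorqor, and Wynbel (Rule 1), but Wynbel is never earned.
Yorzel would need Iontam, Qorqor, and Keltal (Rule 4), but Keltal is never earned.
None of the 3 are reached.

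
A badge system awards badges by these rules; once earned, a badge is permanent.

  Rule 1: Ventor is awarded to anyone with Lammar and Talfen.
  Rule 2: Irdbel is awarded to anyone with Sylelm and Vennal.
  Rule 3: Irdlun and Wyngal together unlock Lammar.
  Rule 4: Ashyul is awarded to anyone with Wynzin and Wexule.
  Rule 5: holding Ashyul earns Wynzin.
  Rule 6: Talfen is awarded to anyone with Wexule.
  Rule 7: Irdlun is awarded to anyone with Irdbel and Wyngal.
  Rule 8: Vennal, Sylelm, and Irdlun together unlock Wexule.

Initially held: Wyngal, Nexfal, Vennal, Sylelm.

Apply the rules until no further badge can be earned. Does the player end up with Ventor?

With Sylelm and Vennal, Irdbel is earned (Rule 2).
With Irdbel and Wyngal, Irdlun is earned (Rule 7).
With Vennal, Sylelm, and Irdlun, Wexule is earned (Rule 8).
With Irdlun and Wyngal, Lammar is earned (Rule 3).
With Wexule, Talfen is earned (Rule 6).
With Lammar and Talfen, Ventor is earned (Rule 1).

Yes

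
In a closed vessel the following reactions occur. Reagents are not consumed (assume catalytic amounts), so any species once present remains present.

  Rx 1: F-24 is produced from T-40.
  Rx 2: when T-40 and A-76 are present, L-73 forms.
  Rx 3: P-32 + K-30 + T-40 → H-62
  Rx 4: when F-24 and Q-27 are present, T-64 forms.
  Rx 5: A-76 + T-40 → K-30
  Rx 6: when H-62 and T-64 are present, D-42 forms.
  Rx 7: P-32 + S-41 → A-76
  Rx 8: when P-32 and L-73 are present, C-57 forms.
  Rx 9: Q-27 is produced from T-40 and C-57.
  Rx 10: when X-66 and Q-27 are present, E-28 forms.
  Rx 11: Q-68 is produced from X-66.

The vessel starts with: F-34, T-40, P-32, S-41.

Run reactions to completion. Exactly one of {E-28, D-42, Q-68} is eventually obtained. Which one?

D-42

T-40 present → F-24 forms (Rx 1).
P-32 and S-41 present → A-76 forms (Rx 7).
A-76 and T-40 present → K-30 forms (Rx 5).
T-40 and A-76 present → L-73 forms (Rx 2).
P-32 and L-73 present → C-57 forms (Rx 8).
P-32, K-30, and T-40 present → H-62 forms (Rx 3).
T-40 and C-57 present → Q-27 forms (Rx 9).
F-24 and Q-27 present → T-64 forms (Rx 4).
H-62 and T-64 present → D-42 forms (Rx 6).
Q-68 would need X-66 (Rx 11), but X-66 never forms. E-28 would need X-66 and Q-27 (Rx 10), but X-66 never forms.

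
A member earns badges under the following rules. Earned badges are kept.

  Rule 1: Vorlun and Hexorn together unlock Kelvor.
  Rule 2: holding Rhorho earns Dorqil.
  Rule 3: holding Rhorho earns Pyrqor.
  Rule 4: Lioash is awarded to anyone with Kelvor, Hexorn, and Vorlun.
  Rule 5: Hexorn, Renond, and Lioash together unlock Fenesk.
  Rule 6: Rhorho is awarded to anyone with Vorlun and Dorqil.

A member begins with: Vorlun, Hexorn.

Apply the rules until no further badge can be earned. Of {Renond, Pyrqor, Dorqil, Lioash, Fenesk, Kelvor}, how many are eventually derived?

2

With Vorlun and Hexorn, Kelvor is earned (Rule 1).
With Kelvor, Hexorn, and Vorlun, Lioash is earned (Rule 4).
No rule produces Renond, and it is not given.
Pyrqor would need Rhorho (Rule 3), but Rhorho is never earned.
Dorqil would need Rhorho (Rule 2), but Rhorho is never earned.
Lioash: reached.
Fenesk would need Hexorn, Renond, and Lioash (Rule 5), but Renond is never earned.
Kelvor: reached.
Reached: Lioash and Kelvor — 2 of the 6.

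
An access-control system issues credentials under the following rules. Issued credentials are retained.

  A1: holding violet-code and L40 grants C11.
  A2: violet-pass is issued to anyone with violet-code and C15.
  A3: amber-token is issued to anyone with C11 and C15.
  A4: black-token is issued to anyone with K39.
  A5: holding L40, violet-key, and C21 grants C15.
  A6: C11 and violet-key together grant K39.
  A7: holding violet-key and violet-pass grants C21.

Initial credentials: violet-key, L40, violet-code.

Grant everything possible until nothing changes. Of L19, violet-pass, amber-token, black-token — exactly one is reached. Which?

black-token

Holding violet-code and L40 grants C11 (A1).
Holding C11 and violet-key grants K39 (A6).
Holding K39 grants black-token (A4).
violet-pass would need violet-code and C15 (A2), but C15 is never granted. No rule produces L19, and it is not given. amber-token would need C11 and C15 (A3), but C15 is never granted.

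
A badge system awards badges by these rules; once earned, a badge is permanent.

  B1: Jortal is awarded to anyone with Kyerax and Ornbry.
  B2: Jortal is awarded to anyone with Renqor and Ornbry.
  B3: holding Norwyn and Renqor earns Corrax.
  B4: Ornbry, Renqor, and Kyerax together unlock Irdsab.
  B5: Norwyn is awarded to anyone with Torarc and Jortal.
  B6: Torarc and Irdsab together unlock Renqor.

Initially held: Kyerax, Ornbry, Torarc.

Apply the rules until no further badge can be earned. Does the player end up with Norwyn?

With Kyerax and Ornbry, Jortal is earned (B1).
With Torarc and Jortal, Norwyn is earned (B5).

Yes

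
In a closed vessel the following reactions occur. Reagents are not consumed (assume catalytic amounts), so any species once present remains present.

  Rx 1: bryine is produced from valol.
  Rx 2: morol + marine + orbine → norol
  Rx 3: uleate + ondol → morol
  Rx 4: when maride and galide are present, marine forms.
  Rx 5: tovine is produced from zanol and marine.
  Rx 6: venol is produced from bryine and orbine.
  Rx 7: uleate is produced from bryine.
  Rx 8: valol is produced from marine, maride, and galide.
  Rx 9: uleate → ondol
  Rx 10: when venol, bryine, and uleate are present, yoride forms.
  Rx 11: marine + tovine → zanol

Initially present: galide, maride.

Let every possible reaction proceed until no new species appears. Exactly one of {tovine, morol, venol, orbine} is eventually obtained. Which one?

maride and galide present → marine forms (Rx 4).
marine, maride, and galide present → valol forms (Rx 8).
valol present → bryine forms (Rx 1).
bryine present → uleate forms (Rx 7).
uleate present → ondol forms (Rx 9).
uleate and ondol present → morol forms (Rx 3).
tovine would need zanol and marine (Rx 5), but zanol never forms. venol would need bryine and orbine (Rx 6), but orbine never forms. No rule produces orbine, and it is not given.

morol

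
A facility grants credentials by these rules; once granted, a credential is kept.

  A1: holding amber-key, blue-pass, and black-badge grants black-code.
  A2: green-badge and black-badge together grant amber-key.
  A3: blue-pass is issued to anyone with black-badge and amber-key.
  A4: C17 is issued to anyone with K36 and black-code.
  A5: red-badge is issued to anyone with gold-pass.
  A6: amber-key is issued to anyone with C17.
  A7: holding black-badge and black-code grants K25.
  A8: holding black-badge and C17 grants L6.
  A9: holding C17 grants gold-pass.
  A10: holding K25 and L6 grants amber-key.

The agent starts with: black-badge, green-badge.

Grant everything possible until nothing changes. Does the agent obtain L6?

L6 would need black-badge and C17 (A8), but C17 is never granted.

No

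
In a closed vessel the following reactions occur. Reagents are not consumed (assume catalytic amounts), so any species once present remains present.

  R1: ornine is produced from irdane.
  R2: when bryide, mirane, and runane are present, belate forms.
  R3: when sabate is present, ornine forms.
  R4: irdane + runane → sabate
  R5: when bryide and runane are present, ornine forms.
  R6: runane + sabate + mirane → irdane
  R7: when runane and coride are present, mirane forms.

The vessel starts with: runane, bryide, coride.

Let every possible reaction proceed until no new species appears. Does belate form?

Yes

runane and coride present → mirane forms (R7).
bryide, mirane, and runane present → belate forms (R2).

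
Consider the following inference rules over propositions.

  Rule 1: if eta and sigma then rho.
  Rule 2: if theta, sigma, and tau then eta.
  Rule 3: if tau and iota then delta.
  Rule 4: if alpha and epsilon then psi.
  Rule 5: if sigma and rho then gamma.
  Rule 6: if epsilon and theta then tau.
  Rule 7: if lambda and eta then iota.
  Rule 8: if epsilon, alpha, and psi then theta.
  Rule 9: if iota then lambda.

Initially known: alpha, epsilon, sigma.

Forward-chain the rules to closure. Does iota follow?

No

iota would need lambda and eta (Rule 7), but lambda is never established.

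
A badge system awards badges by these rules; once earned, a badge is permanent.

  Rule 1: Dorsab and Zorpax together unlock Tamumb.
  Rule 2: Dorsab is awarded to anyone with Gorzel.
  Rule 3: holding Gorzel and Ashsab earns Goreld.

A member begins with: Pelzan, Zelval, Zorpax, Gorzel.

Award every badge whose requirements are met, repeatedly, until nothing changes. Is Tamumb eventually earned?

With Gorzel, Dorsab is earned (Rule 2).
With Dorsab and Zorpax, Tamumb is earned (Rule 1).

Yes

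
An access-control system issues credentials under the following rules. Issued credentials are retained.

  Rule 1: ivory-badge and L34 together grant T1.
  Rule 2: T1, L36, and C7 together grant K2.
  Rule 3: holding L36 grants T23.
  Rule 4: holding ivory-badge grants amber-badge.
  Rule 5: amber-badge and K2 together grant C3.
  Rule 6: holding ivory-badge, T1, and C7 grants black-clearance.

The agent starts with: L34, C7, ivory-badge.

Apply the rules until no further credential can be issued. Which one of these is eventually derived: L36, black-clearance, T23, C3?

black-clearance

Holding ivory-badge and L34 grants T1 (Rule 1).
Holding ivory-badge, T1, and C7 grants black-clearance (Rule 6).
T23 would need L36 (Rule 3), but L36 is never granted. C3 would need amber-badge and K2 (Rule 5), but K2 is never granted. No rule produces L36, and it is not given.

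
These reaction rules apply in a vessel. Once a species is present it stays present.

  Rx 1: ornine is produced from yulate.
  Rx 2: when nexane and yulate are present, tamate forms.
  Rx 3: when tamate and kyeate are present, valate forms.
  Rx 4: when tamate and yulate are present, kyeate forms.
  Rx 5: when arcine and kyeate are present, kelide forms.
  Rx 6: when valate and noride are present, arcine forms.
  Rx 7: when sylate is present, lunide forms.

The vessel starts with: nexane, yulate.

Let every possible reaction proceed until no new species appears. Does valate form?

nexane and yulate present → tamate forms (Rx 2).
tamate and yulate present → kyeate forms (Rx 4).
tamate and kyeate present → valate forms (Rx 3).

Yes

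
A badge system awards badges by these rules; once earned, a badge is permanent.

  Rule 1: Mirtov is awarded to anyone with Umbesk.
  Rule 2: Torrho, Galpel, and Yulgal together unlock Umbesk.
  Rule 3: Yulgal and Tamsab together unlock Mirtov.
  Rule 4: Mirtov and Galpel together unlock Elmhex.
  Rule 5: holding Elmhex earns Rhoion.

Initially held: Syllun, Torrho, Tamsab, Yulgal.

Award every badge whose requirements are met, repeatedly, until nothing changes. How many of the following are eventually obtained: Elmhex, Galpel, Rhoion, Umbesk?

0

Elmhex would need Mirtov and Galpel (Rule 4), but Galpel is never earned.
No rule produces Galpel, and it is not given.
Rhoion would need Elmhex (Rule 5), but Elmhex is never earned.
Umbesk would need Torrho, Galpel, and Yulgal (Rule 2), but Galpel is never earned.
None of the 4 are reached.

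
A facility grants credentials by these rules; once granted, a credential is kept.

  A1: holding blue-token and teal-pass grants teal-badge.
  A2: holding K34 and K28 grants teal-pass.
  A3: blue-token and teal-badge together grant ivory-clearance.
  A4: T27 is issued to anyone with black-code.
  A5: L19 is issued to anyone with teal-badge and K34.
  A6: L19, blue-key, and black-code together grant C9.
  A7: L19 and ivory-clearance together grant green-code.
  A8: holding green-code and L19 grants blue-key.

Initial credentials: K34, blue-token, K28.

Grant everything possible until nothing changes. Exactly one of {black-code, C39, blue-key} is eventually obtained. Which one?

blue-key

Holding K34 and K28 grants teal-pass (A2).
Holding blue-token and teal-pass grants teal-badge (A1).
Holding blue-token and teal-badge grants ivory-clearance (A3).
Holding teal-badge and K34 grants L19 (A5).
Holding L19 and ivory-clearance grants green-code (A7).
Holding green-code and L19 grants blue-key (A8).
No rule produces black-code, and it is not given. No rule produces C39, and it is not given.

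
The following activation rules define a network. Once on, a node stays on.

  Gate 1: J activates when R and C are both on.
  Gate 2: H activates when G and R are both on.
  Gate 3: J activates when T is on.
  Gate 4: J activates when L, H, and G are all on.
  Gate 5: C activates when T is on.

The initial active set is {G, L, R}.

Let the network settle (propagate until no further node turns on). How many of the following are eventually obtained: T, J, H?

2

G and R are on, so H activates (Gate 2).
L, H, and G are on, so J activates (Gate 4).
No rule produces T, and it is not given.
J: reached.
H: reached.
Reached: J and H — 2 of the 3.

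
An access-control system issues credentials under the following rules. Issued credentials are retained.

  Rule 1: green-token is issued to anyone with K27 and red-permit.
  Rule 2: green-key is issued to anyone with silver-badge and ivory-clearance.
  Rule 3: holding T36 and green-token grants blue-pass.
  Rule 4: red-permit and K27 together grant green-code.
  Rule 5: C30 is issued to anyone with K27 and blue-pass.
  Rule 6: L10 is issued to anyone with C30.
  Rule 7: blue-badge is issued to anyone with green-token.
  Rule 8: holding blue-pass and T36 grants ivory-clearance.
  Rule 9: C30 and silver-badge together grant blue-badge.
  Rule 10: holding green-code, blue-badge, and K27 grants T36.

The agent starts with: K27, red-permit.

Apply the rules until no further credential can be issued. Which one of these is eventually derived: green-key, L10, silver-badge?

Holding red-permit and K27 grants green-code (Rule 4).
Holding K27 and red-permit grants green-token (Rule 1).
Holding green-token grants blue-badge (Rule 7).
Holding green-code, blue-badge, and K27 grants T36 (Rule 10).
Holding T36 and green-token grants blue-pass (Rule 3).
Holding K27 and blue-pass grants C30 (Rule 5).
Holding C30 grants L10 (Rule 6).
green-key would need silver-badge and ivory-clearance (Rule 2), but silver-badge is never granted. No rule produces silver-badge, and it is not given.

L10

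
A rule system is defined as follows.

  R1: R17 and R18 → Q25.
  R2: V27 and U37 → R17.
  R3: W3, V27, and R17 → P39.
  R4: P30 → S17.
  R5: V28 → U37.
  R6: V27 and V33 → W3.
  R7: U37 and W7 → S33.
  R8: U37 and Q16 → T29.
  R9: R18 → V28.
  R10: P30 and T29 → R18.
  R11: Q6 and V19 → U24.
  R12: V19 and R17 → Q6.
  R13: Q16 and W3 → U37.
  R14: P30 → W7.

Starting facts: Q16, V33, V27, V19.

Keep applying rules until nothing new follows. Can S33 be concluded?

S33 would need U37 and W7 (R7), but W7 is never established.

No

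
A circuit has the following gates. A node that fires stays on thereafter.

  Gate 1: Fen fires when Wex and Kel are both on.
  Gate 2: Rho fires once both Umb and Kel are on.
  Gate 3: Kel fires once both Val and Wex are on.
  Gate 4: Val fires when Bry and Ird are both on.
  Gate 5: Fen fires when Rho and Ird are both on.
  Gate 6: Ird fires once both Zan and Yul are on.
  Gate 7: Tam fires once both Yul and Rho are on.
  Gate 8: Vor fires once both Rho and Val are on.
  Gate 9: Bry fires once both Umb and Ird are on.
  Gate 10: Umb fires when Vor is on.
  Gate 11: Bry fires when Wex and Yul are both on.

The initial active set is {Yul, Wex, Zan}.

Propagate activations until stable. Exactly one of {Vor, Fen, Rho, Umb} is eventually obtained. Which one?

Gate 11: Wex and Yul on → Bry on.
Gate 6: Zan and Yul on → Ird on.
Gate 4: Bry and Ird on → Val on.
Gate 3: Val and Wex on → Kel on.
Wex and Kel are on, so Fen fires (Gate 1).
Rho would need Umb and Kel (Gate 2), but Umb never turns on. Umb would need Vor (Gate 10), but Vor never turns on. Vor would need Rho and Val (Gate 8), but Rho never turns on.

Fen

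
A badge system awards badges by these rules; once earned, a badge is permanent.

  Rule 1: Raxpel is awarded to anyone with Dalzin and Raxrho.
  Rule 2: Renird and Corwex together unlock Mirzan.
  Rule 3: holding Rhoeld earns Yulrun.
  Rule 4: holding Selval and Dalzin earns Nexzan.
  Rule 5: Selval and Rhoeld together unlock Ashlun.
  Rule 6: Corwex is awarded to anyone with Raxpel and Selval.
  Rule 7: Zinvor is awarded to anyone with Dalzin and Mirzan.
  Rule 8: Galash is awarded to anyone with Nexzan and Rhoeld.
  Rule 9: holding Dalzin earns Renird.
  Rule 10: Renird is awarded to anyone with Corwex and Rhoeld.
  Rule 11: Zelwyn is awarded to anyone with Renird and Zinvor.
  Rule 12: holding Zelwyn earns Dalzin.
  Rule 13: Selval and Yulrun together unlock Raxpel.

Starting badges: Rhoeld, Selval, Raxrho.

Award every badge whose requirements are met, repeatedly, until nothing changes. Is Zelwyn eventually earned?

Zelwyn would need Renird and Zinvor (Rule 11), but Zinvor is never earned.

No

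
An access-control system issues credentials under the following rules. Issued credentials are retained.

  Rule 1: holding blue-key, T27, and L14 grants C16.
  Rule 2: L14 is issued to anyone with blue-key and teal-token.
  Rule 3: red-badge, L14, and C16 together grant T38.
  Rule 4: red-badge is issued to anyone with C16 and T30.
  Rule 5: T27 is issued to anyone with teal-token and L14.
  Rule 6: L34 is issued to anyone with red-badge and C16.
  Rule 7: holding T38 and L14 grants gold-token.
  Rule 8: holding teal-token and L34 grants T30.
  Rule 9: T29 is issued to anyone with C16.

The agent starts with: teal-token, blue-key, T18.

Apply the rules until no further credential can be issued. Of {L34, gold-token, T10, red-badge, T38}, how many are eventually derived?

0

L34 would need red-badge and C16 (Rule 6), but red-badge is never granted.
gold-token would need T38 and L14 (Rule 7), but T38 is never granted.
No rule produces T10, and it is not given.
red-badge would need C16 and T30 (Rule 4), but T30 is never granted.
T38 would need red-badge, L14, and C16 (Rule 3), but red-badge is never granted.
None of the 5 are reached.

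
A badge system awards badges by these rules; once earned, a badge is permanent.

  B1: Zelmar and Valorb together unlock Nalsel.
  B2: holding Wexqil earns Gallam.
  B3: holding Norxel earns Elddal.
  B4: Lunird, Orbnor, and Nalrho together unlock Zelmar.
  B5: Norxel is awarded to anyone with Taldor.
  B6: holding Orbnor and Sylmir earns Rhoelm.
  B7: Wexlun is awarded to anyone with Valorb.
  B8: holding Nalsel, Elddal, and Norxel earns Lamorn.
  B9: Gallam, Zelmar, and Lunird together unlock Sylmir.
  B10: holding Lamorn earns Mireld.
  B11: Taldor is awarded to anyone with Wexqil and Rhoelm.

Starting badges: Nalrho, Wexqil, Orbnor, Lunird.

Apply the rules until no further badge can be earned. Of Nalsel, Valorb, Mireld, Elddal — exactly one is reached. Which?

With Lunird, Orbnor, and Nalrho, Zelmar is earned (B4).
With Wexqil, Gallam is earned (B2).
With Gallam, Zelmar, and Lunird, Sylmir is earned (B9).
With Orbnor and Sylmir, Rhoelm is earned (B6).
With Wexqil and Rhoelm, Taldor is earned (B11).
With Taldor, Norxel is earned (B5).
With Norxel, Elddal is earned (B3).
Mireld would need Lamorn (B10), but Lamorn is never earned. No rule produces Valorb, and it is not given. Nalsel would need Zelmar and Valorb (B1), but Valorb is never earned.

Elddal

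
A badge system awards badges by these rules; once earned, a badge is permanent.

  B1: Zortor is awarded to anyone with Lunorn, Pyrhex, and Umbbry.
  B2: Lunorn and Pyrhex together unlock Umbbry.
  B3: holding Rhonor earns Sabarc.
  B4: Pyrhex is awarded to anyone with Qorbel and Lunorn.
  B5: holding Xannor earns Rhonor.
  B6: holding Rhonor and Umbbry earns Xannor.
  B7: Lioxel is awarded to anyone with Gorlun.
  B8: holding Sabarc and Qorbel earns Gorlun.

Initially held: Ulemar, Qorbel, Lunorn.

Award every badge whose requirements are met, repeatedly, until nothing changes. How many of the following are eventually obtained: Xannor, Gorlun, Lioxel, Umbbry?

1

With Qorbel and Lunorn, Pyrhex is earned (B4).
With Lunorn and Pyrhex, Umbbry is earned (B2).
Xannor would need Rhonor and Umbbry (B6), but Rhonor is never earned.
Gorlun would need Sabarc and Qorbel (B8), but Sabarc is never earned.
Lioxel would need Gorlun (B7), but Gorlun is never earned.
Umbbry: reached.
Reached: Umbbry — 1 of the 4.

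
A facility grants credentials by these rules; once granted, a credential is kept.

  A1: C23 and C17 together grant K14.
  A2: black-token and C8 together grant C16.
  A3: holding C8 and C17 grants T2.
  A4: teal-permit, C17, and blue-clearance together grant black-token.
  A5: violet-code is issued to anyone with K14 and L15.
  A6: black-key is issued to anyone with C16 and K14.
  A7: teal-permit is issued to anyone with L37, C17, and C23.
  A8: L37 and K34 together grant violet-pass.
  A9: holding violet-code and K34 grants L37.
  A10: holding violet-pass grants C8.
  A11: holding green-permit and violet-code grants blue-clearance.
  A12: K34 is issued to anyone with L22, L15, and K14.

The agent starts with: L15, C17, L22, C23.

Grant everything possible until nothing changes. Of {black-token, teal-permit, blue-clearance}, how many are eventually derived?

1

Holding C23 and C17 grants K14 (A1).
Holding K14 and L15 grants violet-code (A5).
Holding L22, L15, and K14 grants K34 (A12).
Holding violet-code and K34 grants L37 (A9).
Holding L37, C17, and C23 grants teal-permit (A7).
black-token would need teal-permit, C17, and blue-clearance (A4), but blue-clearance is never granted.
teal-permit: reached.
blue-clearance would need green-permit and violet-code (A11), but green-permit is never granted.
Reached: teal-permit — 1 of the 3.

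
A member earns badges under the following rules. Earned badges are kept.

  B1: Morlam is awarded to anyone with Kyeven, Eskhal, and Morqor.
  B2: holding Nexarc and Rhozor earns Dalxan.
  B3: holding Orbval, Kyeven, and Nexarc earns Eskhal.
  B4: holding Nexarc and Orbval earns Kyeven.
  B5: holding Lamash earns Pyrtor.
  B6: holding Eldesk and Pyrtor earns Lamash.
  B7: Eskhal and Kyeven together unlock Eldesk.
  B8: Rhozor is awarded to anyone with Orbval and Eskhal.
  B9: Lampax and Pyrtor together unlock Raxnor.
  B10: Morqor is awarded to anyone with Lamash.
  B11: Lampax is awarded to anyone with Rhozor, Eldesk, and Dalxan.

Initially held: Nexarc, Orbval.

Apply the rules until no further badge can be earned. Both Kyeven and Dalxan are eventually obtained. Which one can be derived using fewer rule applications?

Kyeven

Kyeven: With Nexarc and Orbval, Kyeven is earned (B4). [1 rule application]
Dalxan: With Nexarc and Orbval, Kyeven is earned (B4). With Orbval, Kyeven, and Nexarc, Eskhal is earned (B3). With Orbval and Eskhal, Rhozor is earned (B8). With Nexarc and Rhozor, Dalxan is earned (B2). [4 rule applications]
Kyeven needs fewer.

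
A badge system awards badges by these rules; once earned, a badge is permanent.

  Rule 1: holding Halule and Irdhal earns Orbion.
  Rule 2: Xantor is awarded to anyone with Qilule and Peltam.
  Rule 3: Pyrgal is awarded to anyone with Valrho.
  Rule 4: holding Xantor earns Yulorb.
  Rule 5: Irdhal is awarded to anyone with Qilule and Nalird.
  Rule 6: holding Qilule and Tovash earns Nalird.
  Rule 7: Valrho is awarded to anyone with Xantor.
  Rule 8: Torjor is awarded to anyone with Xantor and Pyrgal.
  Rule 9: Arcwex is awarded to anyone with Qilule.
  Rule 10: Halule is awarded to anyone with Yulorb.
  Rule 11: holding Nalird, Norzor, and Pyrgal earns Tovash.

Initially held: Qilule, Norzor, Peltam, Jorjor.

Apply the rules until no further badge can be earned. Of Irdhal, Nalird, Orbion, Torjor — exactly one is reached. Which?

Torjor

With Qilule and Peltam, Xantor is earned (Rule 2).
With Xantor, Valrho is earned (Rule 7).
With Valrho, Pyrgal is earned (Rule 3).
With Xantor and Pyrgal, Torjor is earned (Rule 8).
Irdhal would need Qilule and Nalird (Rule 5), but Nalird is never earned. Orbion would need Halule and Irdhal (Rule 1), but Irdhal is never earned. Nalird would need Qilule and Tovash (Rule 6), but Tovash is never earned.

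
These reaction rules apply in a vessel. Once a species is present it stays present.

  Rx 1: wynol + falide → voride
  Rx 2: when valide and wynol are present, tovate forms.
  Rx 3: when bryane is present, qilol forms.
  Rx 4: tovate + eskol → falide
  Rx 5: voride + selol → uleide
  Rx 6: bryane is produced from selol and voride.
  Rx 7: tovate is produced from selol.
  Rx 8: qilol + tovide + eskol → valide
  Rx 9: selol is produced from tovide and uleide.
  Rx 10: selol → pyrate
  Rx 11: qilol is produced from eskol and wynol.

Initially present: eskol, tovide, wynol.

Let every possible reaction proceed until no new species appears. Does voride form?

eskol and wynol present → qilol forms (Rx 11).
qilol, tovide, and eskol present → valide forms (Rx 8).
valide and wynol present → tovate forms (Rx 2).
tovate and eskol present → falide forms (Rx 4).
wynol and falide present → voride forms (Rx 1).

Yes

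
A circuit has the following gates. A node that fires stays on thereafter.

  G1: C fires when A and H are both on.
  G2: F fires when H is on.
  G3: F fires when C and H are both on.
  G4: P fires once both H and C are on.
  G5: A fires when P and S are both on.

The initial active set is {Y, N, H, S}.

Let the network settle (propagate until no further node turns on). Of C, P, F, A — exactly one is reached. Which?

F

G2: H on → F on.
C would need A and H (G1), but A never turns on. A would need P and S (G5), but P never turns on. P would need H and C (G4), but C never turns on.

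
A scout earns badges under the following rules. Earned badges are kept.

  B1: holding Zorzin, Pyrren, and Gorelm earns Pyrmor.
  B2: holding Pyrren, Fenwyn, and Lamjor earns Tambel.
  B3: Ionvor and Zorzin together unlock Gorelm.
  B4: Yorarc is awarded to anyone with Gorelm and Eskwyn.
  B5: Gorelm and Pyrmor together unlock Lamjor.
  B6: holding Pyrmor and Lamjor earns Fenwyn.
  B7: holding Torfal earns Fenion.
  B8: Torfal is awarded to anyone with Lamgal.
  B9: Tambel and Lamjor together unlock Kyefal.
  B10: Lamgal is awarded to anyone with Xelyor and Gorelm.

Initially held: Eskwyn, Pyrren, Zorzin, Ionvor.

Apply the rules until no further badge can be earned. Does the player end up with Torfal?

Torfal would need Lamgal (B8), but Lamgal is never earned.

No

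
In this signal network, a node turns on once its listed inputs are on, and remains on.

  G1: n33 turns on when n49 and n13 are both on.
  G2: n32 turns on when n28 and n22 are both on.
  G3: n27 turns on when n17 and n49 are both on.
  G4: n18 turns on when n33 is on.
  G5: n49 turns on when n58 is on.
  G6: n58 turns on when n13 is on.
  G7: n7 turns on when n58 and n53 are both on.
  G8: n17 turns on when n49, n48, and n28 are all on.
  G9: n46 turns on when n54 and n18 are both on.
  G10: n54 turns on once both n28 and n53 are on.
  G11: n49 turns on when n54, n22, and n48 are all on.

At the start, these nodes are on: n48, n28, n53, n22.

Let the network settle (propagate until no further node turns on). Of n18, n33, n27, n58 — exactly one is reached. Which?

G10: n28 and n53 on → n54 on.
G11: n54, n22, and n48 on → n49 on.
n49, n48, and n28 are on, so n17 turns on (G8).
G3: n17 and n49 on → n27 on.
n18 would need n33 (G4), but n33 never turns on. n58 would need n13 (G6), but n13 never turns on. n33 would need n49 and n13 (G1), but n13 never turns on.

n27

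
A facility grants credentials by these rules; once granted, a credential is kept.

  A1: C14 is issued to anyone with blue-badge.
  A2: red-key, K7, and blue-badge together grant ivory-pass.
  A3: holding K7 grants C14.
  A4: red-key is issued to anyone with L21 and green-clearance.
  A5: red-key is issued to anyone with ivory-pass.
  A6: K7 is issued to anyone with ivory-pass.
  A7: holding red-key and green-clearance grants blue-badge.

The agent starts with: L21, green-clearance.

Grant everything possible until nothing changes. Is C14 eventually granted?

Yes

Holding L21 and green-clearance grants red-key (A4).
Holding red-key and green-clearance grants blue-badge (A7).
Holding blue-badge grants C14 (A1).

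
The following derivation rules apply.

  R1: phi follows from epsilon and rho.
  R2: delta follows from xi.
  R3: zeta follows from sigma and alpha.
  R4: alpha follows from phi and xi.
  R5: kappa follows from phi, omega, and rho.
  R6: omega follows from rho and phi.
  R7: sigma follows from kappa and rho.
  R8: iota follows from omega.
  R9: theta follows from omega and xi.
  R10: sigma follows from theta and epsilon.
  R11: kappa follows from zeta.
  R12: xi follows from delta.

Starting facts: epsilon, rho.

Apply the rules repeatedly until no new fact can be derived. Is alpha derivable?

No

alpha would need phi and xi (R4), but xi is never established.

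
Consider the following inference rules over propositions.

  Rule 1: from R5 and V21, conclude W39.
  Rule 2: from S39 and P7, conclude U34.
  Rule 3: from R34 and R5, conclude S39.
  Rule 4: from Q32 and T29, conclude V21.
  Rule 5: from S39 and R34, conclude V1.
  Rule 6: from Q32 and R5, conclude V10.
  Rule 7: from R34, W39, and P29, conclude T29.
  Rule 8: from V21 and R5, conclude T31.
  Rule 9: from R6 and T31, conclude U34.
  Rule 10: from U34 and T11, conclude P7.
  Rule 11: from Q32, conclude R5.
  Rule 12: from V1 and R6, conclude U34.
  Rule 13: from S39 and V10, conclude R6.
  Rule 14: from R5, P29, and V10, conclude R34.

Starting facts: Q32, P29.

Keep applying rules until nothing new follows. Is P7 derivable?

No

P7 would need U34 and T11 (Rule 10), but T11 is never established.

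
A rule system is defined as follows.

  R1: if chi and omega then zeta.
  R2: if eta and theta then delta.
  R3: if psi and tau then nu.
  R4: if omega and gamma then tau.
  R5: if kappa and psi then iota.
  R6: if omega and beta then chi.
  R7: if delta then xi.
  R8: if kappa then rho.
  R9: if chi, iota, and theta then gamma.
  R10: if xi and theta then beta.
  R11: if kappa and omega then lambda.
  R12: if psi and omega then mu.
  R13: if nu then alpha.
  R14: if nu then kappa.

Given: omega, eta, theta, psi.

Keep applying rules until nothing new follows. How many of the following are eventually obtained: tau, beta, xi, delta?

From eta and theta, R2 gives delta.
delta holds, so xi follows (R7).
xi and theta hold, so beta follows (R10).
tau would need omega and gamma (R4), but gamma is never established.
beta: reached.
xi: reached.
delta: reached.
Reached: beta, xi, and delta — 3 of the 4.

3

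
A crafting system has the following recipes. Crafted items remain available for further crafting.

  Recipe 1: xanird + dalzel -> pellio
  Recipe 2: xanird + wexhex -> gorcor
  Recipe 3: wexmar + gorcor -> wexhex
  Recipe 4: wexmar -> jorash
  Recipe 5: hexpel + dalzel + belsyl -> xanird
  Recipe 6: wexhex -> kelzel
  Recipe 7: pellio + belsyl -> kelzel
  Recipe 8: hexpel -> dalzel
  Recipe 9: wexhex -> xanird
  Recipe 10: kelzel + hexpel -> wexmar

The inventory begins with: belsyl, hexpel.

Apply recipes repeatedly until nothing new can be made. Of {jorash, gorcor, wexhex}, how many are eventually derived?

1

Using Recipe 8, hexpel makes dalzel.
Using Recipe 5, hexpel, dalzel, and belsyl make xanird.
Using Recipe 1, xanird and dalzel make pellio.
pellio + belsyl -> kelzel (Recipe 7).
kelzel + hexpel -> wexmar (Recipe 10).
Using Recipe 4, wexmar makes jorash.
jorash: reached.
gorcor would need xanird and wexhex (Recipe 2), but wexhex is never obtained.
wexhex would need wexmar and gorcor (Recipe 3), but gorcor is never obtained.
Reached: jorash — 1 of the 3.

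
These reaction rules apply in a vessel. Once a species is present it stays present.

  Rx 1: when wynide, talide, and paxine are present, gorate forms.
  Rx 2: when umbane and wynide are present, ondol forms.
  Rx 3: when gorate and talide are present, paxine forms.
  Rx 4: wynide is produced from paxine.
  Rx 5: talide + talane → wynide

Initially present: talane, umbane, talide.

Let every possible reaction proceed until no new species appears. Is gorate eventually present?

No

gorate would need wynide, talide, and paxine (Rx 1), but paxine never forms.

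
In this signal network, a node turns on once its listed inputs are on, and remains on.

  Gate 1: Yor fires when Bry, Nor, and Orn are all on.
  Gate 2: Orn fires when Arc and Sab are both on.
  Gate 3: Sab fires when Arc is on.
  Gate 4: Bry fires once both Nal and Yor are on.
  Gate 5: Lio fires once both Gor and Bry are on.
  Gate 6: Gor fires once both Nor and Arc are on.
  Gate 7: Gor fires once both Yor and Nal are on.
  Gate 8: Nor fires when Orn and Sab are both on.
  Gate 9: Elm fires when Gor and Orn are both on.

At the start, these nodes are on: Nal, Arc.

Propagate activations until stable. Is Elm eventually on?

Yes

Arc is on, so Sab fires (Gate 3).
Gate 2: Arc and Sab on → Orn on.
Orn and Sab are on, so Nor fires (Gate 8).
Gate 6: Nor and Arc on → Gor on.
Gate 9: Gor and Orn on → Elm on.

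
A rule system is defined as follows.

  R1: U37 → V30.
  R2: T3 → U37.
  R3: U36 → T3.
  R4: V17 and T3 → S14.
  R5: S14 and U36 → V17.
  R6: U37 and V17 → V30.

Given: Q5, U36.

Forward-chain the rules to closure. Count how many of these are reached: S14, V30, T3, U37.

U36 holds, so T3 follows (R3).
T3 holds, so U37 follows (R2).
From U37, R1 gives V30.
S14 would need V17 and T3 (R4), but V17 is never established.
V30: reached.
T3: reached.
U37: reached.
Reached: V30, T3, and U37 — 3 of the 4.

3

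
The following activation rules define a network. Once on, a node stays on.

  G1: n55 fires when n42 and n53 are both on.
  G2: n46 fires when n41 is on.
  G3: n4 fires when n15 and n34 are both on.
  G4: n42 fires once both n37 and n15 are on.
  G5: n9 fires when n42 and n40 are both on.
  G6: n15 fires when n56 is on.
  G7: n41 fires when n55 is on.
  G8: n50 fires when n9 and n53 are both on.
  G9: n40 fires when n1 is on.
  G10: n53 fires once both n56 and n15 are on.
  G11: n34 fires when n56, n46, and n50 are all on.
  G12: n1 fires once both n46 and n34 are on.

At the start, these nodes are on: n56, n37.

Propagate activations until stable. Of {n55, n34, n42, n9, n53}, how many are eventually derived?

3

G6: n56 on → n15 on.
n56 and n15 are on, so n53 fires (G10).
n37 and n15 are on, so n42 fires (G4).
n42 and n53 are on, so n55 fires (G1).
n55: reached.
n34 would need n56, n46, and n50 (G11), but n50 never turns on.
n42: reached.
n9 would need n42 and n40 (G5), but n40 never turns on.
n53: reached.
Reached: n55, n42, and n53 — 3 of the 5.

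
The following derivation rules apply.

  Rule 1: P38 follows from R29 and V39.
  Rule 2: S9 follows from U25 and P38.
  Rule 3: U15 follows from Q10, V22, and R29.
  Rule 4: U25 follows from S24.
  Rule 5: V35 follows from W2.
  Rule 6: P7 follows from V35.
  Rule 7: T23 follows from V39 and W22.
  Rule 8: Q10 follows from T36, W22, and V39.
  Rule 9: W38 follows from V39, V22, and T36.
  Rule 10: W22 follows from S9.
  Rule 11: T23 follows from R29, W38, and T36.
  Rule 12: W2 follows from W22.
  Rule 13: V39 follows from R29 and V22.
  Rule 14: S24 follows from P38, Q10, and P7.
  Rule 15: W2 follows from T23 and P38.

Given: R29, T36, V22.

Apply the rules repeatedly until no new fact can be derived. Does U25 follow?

U25 would need S24 (Rule 4), but S24 is never established.

No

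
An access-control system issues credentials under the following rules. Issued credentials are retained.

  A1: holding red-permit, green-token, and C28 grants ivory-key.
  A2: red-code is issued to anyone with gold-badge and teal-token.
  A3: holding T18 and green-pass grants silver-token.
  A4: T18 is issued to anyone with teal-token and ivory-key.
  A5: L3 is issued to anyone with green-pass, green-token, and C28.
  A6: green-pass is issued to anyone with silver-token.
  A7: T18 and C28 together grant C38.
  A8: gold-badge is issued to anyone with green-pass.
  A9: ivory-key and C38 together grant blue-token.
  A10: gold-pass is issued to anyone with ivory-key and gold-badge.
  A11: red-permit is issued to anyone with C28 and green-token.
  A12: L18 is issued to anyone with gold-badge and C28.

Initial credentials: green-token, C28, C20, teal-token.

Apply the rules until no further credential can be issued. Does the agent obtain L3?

L3 would need green-pass, green-token, and C28 (A5), but green-pass is never granted.

No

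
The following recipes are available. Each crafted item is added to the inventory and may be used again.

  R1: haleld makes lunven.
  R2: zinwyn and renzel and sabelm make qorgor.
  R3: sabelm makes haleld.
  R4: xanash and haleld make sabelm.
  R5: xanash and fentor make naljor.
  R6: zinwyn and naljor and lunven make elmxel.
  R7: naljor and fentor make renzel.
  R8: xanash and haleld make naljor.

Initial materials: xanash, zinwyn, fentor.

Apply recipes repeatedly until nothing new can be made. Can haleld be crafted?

No

haleld would need sabelm (R3), but sabelm is never obtained.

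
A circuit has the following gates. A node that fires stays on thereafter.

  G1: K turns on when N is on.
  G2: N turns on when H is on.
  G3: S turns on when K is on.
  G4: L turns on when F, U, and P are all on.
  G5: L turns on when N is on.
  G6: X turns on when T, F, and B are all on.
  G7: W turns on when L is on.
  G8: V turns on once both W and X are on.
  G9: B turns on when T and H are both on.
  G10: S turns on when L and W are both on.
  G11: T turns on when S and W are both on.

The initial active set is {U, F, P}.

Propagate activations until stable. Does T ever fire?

Yes

F, U, and P are on, so L turns on (G4).
L is on, so W turns on (G7).
L and W are on, so S turns on (G10).
G11: S and W on → T on.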